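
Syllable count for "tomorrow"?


Word: "tomorrow"
Syllable breakdown: to-mor-row
Counting: 3 parts
= 3 syllables


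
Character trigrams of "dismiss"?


Word: "dismiss" (length 7)
Number of trigrams = 7 - 3 + 1 = 5
  Position 0: "dis"
  Position 1: "ism"
  Position 2: "smi"
  Position 3: "mis"
  Position 4: "iss"
Trigrams = "dis", "ism", "smi", "mis", "iss"


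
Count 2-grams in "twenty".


Word: "twenty" (length 6)
Number of 2-grams = length - 2 + 1 = 6 - 2 + 1
= 5


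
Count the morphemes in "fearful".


Word: "fearful"
Morphemes: fear | -ful
Each morpheme carries meaning
= 2 morphemes


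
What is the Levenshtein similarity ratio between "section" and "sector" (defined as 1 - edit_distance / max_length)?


Word 1: "section" (length 7)
Word 2: "sector" (length 6)
One optimal edit sequence:
  1. keep 's'
  2. keep 'e'
  3. keep 'c'
  4. keep 't'
  5. delete 'i'  (+1)
  6. keep 'o'
  7. substitute 'n' -> 'r'  (+1)
Edit distance = 2
Max length = max(7, 6) = 7
Similarity = 1 - 2/7
= 0.7143


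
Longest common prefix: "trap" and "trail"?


Word 1: "trap"
Word 2: "trail"
Comparing from start:
  Pos 0: 't' == 't'
  Pos 1: 'r' == 'r'
  Pos 2: 'a' == 'a'
  Pos 3: 'p' != 'i' (stop)
LCP = "tra" (length 3)


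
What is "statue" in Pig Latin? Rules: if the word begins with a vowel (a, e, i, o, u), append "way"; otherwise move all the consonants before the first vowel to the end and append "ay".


Word: "statue"
Starts with consonant(s) → move to end, add 'ay'
Consonant cluster: "st"
Pig Latin = "atuestay"


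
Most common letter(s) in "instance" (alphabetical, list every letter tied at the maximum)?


Word: "instance"
Letter counts:
  'a': 1
  'c': 1
  'e': 1
  'i': 1
  'n': 2
  's': 1
  't': 1
Maximum count = 2
Most frequent = 'n' (2 times each)


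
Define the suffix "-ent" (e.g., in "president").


Suffix: -ent
Example: president (preside + -ent, with a spelling change)
Meaning = one who / that which


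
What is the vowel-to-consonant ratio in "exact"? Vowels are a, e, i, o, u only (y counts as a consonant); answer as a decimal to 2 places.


Word: "exact"
Vowels (a,e,i,o,u): 2
Consonants: 3
Ratio = 2/3
= 0.67


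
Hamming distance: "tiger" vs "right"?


Comparing character by character (same length = 5):
  Pos 0: 't' vs 'r' !=
  Pos 1: 'i' vs 'i' =
  Pos 2: 'g' vs 'g' =
  Pos 3: 'e' vs 'h' !=
  Pos 4: 'r' vs 't' !=
Hamming distance = 3


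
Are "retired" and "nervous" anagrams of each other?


Word 1: "retired" → sorted: deeirrt
Word 2: "nervous" → sorted: enorsuv
Same letters? deeirrt != enorsuv
Anagram = No


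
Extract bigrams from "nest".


Word: "nest" (length 4)
Number of bigrams = 4 - 2 + 1 = 3
  Position 0: "ne"
  Position 1: "es"
  Position 2: "st"
Bigrams = "ne", "es", "st"


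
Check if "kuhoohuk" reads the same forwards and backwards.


Word: "kuhoohuk"
Reversed: "kuhoohuk"
Forward == Backward? kuhoohuk == kuhoohuk
Palindrome = Yes


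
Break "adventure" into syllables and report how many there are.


Word: "adventure"
Syllable breakdown: ad / ven / ture
Counting: 3 parts
= 3 syllables


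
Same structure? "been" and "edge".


Pattern of "been": [0, 1, 1, 2]
Pattern of "edge": [0, 1, 2, 0]
Patterns do not match
Same pattern = No


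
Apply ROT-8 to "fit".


Word: "fit"
Shift: 8
Each letter → (letter + shift) mod 26:
  'f' (5) + 8 = 13 → 'n'
  'i' (8) + 8 = 16 → 'q'
  't' (19) + 8 = 1 → 'b'
Result = "nqb"


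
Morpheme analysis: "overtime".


Word: "overtime"
Morphemes: over- | time
Each morpheme carries meaning
= 2 morphemes


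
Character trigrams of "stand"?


Word: "stand" (length 5)
Number of trigrams = 5 - 3 + 1 = 3
  Position 0: "sta"
  Position 1: "tan"
  Position 2: "and"
Trigrams = "sta", "tan", "and"


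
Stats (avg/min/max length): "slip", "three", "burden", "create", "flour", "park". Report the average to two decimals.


Lengths: "slip"=4, "three"=5, "burden"=6, "create"=6, "flour"=5, "park"=4
Sum = 30, Count = 6
Average = 30/6 = 5.00
= avg=5.00, min=4, max=6


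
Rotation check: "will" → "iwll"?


Word: "will", Candidate: "iwll"
Method: check if candidate is substring of word+word
"willwill" contains "iwll"? No
Is rotation = No


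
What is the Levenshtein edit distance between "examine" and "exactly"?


Word 1: "examine" (length 7)
Word 2: "exactly" (length 7)
One optimal edit sequence (insert/delete/substitute each cost 1):
  1. keep 'e'
  2. keep 'x'
  3. keep 'a'
  4. substitute 'm' -> 'c'  (+1)
  5. substitute 'i' -> 't'  (+1)
  6. substitute 'n' -> 'l'  (+1)
  7. substitute 'e' -> 'y'  (+1)
Total edit operations: 4
Edit distance = 4


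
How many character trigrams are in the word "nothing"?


Word: "nothing" (length 7)
Number of 3-grams = length - 3 + 1 = 7 - 3 + 1
= 5


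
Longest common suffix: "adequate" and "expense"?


Word 1: "adequate"
Word 2: "expense"
Comparing from end:
  Pos -1: 'e' == 'e'
  Pos -2: 't' != 's' (stop)
LCS = "e" (length 1)


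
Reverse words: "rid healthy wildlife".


Original: "rid healthy wildlife"
Words (1..n): rid | healthy | wildlife
Reversed (n..1): wildlife | healthy | rid
Result = "wildlife healthy rid"


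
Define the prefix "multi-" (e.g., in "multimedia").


Prefix: multi-
Example: multimedia = multi- + media
Meaning = many


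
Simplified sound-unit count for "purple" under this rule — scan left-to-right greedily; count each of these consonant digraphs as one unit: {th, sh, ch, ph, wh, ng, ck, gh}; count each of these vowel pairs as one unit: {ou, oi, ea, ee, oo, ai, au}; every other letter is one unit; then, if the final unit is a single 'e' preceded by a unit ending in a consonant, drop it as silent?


Word: "purple" (6 letters)
Left-to-right scan:
  1. 'p' (letter)
  2. 'u' (letter)
  3. 'r' (letter)
  4. 'p' (letter)
  5. 'l' (letter)
  6. 'e' (letter)
Units from scan: 6
Final unit is 'e' after a consonant -> drop as silent (-1)
Sound units = 5 units


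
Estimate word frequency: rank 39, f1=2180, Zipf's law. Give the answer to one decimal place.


Zipf's law: f(r) = f(1) / r
f(1) = 2180
f(39) = 2180 / 39
= 55.9 occurrences


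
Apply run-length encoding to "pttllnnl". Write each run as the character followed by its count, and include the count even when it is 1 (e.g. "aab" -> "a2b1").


String: "pttllnnl"
Scanning for consecutive runs:
  'p' x 1
  't' x 2
  'l' x 2
  'n' x 2
  'l' x 1
RLE = "p1t2l2n2l1"


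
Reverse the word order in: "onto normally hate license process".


Original: "onto normally hate license process"
Words (1..n): onto | normally | hate | license | process
Reversed (n..1): process | license | hate | normally | onto
Result = "process license hate normally onto"


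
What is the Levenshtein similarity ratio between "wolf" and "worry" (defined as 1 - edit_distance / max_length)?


Word 1: "wolf" (length 4)
Word 2: "worry" (length 5)
One optimal edit sequence:
  1. keep 'w'
  2. keep 'o'
  3. insert 'r'  (+1)
  4. substitute 'l' -> 'r'  (+1)
  5. substitute 'f' -> 'y'  (+1)
Edit distance = 3
Max length = max(4, 5) = 5
Similarity = 1 - 3/5
= 0.4000


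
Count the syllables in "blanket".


Word: "blanket"
Syllable breakdown: blan / ket
Counting: 2 parts
= 2 syllables


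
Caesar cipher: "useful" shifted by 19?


Word: "useful"
Shift: 19
Each letter → (letter + shift) mod 26:
  'u' (20) + 19 = 13 → 'n'
  's' (18) + 19 = 11 → 'l'
  'e' (4) + 19 = 23 → 'x'
  'f' (5) + 19 = 24 → 'y'
  'u' (20) + 19 = 13 → 'n'
  'l' (11) + 19 = 4 → 'e'
Result = "nlxyne"


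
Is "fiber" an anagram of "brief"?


Word 1: "brief" → sorted: befir
Word 2: "fiber" → sorted: befir
Same letters? befir == befir
Anagram = Yes


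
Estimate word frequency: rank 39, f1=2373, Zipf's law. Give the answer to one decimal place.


Zipf's law: f(r) = f(1) / r
f(1) = 2373
f(39) = 2373 / 39
= 60.8 occurrences


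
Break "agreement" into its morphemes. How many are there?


Word: "agreement"
Morphemes: agree / -ment
Each morpheme carries meaning
= 2 morphemes


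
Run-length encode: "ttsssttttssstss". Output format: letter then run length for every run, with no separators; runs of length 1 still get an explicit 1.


String: "ttsssttttssstss"
Scanning for consecutive runs:
  't' x 2
  's' x 3
  't' x 4
  's' x 3
  't' x 1
  's' x 2
RLE = "t2s3t4s3t1s2"


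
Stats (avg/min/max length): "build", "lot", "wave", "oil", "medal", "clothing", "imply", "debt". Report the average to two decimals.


Lengths: "build"=5, "lot"=3, "wave"=4, "oil"=3, "medal"=5, "clothing"=8, "imply"=5, "debt"=4
Sum = 37, Count = 8
Average = 37/8 = 4.63
= avg=4.63, min=3, max=8


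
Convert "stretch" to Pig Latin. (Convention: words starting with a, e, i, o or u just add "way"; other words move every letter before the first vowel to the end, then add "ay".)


Word: "stretch"
Starts with consonant(s) → move to end, add 'ay'
Consonant cluster: "str"
Pig Latin = "etchstray"


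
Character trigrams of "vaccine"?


Word: "vaccine" (length 7)
Number of trigrams = 7 - 3 + 1 = 5
  Position 0: "vac"
  Position 1: "acc"
  Position 2: "cci"
  Position 3: "cin"
  Position 4: "ine"
Trigrams = "vac", "acc", "cci", "cin", "ine"


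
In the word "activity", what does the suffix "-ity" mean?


Suffix: -ity
Example: activity = active + -ity, with a spelling change
Meaning = quality of


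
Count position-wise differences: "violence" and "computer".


Comparing character by character (same length = 8):
  Pos 0: 'v' vs 'c' !=
  Pos 1: 'i' vs 'o' !=
  Pos 2: 'o' vs 'm' !=
  Pos 3: 'l' vs 'p' !=
  Pos 4: 'e' vs 'u' !=
  Pos 5: 'n' vs 't' !=
  Pos 6: 'c' vs 'e' !=
  Pos 7: 'e' vs 'r' !=
Hamming distance = 8


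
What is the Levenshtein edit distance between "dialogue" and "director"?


Word 1: "dialogue" (length 8)
Word 2: "director" (length 8)
One optimal edit sequence (insert/delete/substitute each cost 1):
  1. keep 'd'
  2. keep 'i'
  3. substitute 'a' -> 'r'  (+1)
  4. substitute 'l' -> 'e'  (+1)
  5. substitute 'o' -> 'c'  (+1)
  6. substitute 'g' -> 't'  (+1)
  7. substitute 'u' -> 'o'  (+1)
  8. substitute 'e' -> 'r'  (+1)
Total edit operations: 6
Edit distance = 6


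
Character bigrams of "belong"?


Word: "belong" (length 6)
Number of bigrams = 6 - 2 + 1 = 5
  Position 0: "be"
  Position 1: "el"
  Position 2: "lo"
  Position 3: "on"
  Position 4: "ng"
Bigrams = "be", "el", "lo", "on", "ng"


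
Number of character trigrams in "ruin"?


Word: "ruin" (length 4)
Number of 3-grams = length - 3 + 1 = 4 - 3 + 1
= 2


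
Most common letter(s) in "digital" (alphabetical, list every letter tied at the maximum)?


Word: "digital"
Letter counts:
  'a': 1
  'd': 1
  'g': 1
  'i': 2
  'l': 1
  't': 1
Maximum count = 2
Most frequent = 'i' (2 times each)


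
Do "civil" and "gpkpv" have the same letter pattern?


Pattern of "civil": [0, 1, 2, 1, 3]
Pattern of "gpkpv": [0, 1, 2, 1, 3]
Patterns match
Same pattern = Yes


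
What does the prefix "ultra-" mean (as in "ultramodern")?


Prefix: ultra-
As in: ultramodern -> ultra- + modern
Meaning = beyond


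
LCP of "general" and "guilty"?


Word 1: "general"
Word 2: "guilty"
Comparing from start:
  Pos 0: 'g' == 'g'
  Pos 1: 'e' != 'u' (stop)
LCP = "g" (length 1)


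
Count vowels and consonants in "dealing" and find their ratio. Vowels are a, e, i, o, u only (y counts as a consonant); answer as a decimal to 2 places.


Word: "dealing"
Vowels (a,e,i,o,u): 3
Consonants: 4
Ratio = 3/4
= 0.75


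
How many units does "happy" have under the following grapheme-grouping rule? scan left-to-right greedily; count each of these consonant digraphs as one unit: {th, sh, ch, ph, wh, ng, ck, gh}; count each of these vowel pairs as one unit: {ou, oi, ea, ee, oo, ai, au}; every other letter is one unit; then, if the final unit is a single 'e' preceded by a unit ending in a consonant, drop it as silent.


Word: "happy" (5 letters)
Left-to-right scan:
  [1] 'h' (letter)
  [2] 'a' (letter)
  [3] 'p' (letter)
  [4] 'p' (letter)
  [5] 'y' (letter)
Units from scan: 5
Sound units = 5 units


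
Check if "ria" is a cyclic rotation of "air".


Word: "air", Candidate: "ria"
Method: check if candidate is substring of word+word
"airair" contains "ria"? No
Is rotation = No


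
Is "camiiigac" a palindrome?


Word: "camiiigac"
Reversed: "cagiiimac"
Forward == Backward? camiiigac != cagiiimac
Palindrome = No


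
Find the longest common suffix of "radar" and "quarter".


Word 1: "radar"
Word 2: "quarter"
Comparing from end:
  Pos -1: 'r' == 'r'
  Pos -2: 'a' != 'e' (stop)
LCS = "r" (length 1)


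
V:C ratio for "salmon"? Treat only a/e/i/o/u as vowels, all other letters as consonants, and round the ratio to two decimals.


Word: "salmon"
Vowels (a,e,i,o,u): 2
Consonants: 4
Ratio = 2/4
= 0.50


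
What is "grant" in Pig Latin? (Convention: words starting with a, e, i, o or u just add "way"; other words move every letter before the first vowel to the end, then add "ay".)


Word: "grant"
Starts with consonant(s) → move to end, add 'ay'
Consonant cluster: "gr"
Pig Latin = "antgray"


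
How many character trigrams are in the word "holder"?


Word: "holder" (length 6)
Number of 3-grams = length - 3 + 1 = 6 - 3 + 1
= 4


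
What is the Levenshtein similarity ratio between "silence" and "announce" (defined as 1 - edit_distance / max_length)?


Word 1: "silence" (length 7)
Word 2: "announce" (length 8)
One optimal edit sequence:
  1. insert 'a'  (+1)
  2. substitute 's' -> 'n'  (+1)
  3. substitute 'i' -> 'n'  (+1)
  4. substitute 'l' -> 'o'  (+1)
  5. substitute 'e' -> 'u'  (+1)
  6. keep 'n'
  7. keep 'c'
  8. keep 'e'
Edit distance = 5
Max length = max(7, 8) = 8
Similarity = 1 - 5/8
= 0.3750


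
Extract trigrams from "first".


Word: "first" (length 5)
Number of trigrams = 5 - 3 + 1 = 3
  Position 0: "fir"
  Position 1: "irs"
  Position 2: "rst"
Trigrams = "fir", "irs", "rst"


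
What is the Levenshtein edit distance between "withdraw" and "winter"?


Word 1: "withdraw" (length 8)
Word 2: "winter" (length 6)
One optimal edit sequence (insert/delete/substitute each cost 1):
  1. keep 'w'
  2. keep 'i'
  3. substitute 't' -> 'n'  (+1)
  4. substitute 'h' -> 't'  (+1)
  5. substitute 'd' -> 'e'  (+1)
  6. keep 'r'
  7. delete 'a'  (+1)
  8. delete 'w'  (+1)
Total edit operations: 5
Edit distance = 5


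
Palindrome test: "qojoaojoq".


Word: "qojoaojoq"
Reversed: "qojoaojoq"
Forward == Backward? qojoaojoq == qojoaojoq
Palindrome = Yes


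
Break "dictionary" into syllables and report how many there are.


Word: "dictionary"
Syllable breakdown: dic · tion · ar · y
Counting: 4 parts
= 4 syllables


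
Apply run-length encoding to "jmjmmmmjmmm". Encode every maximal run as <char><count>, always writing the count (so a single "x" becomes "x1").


String: "jmjmmmmjmmm"
Scanning for consecutive runs:
  'j' x 1
  'm' x 1
  'j' x 1
  'm' x 4
  'j' x 1
  'm' x 3
RLE = "j1m1j1m4j1m3"


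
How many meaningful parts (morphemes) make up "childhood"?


Word: "childhood"
Morphemes: child + -hood
Each morpheme carries meaning
= 2 morphemes


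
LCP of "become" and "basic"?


Word 1: "become"
Word 2: "basic"
Comparing from start:
  Pos 0: 'b' == 'b'
  Pos 1: 'e' != 'a' (stop)
LCP = "b" (length 1)


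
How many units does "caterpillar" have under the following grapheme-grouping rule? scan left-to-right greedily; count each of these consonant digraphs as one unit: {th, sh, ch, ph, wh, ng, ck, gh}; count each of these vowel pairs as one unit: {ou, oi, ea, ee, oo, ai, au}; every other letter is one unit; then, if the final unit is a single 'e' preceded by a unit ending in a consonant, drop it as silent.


Word: "caterpillar" (11 letters)
Left-to-right scan:
  1. 'c' (letter)
  2. 'a' (letter)
  3. 't' (letter)
  4. 'e' (letter)
  5. 'r' (letter)
  6. 'p' (letter)
  7. 'i' (letter)
  8. 'l' (letter)
  9. 'l' (letter)
  10. 'a' (letter)
  11. 'r' (letter)
Units from scan: 11
Sound units = 11 units


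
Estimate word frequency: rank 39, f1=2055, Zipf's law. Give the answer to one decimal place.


Zipf's law: f(r) = f(1) / r
f(1) = 2055
f(39) = 2055 / 39
= 52.7 occurrences


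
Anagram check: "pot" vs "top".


Word 1: "pot" → sorted: opt
Word 2: "top" → sorted: opt
Same letters? opt == opt
Anagram = Yes


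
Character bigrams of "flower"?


Word: "flower" (length 6)
Number of bigrams = 6 - 2 + 1 = 5
  Position 0: "fl"
  Position 1: "lo"
  Position 2: "ow"
  Position 3: "we"
  Position 4: "er"
Bigrams = "fl", "lo", "ow", "we", "er"


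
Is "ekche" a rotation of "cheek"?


Word: "cheek", Candidate: "ekche"
Method: check if candidate is substring of word+word
"cheekcheek" contains "ekche"? Yes
Is rotation = Yes


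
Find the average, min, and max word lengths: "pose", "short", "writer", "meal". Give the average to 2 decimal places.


Lengths: "pose"=4, "short"=5, "writer"=6, "meal"=4
Sum = 19, Count = 4
Average = 19/4 = 4.75
= avg=4.75, min=4, max=6


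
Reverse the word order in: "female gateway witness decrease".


Original: "female gateway witness decrease"
Words (1..n): female | gateway | witness | decrease
Reversed (n..1): decrease | witness | gateway | female
Result = "decrease witness gateway female"


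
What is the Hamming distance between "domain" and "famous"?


Comparing character by character (same length = 6):
  Pos 0: 'd' vs 'f' !=
  Pos 1: 'o' vs 'a' !=
  Pos 2: 'm' vs 'm' =
  Pos 3: 'a' vs 'o' !=
  Pos 4: 'i' vs 'u' !=
  Pos 5: 'n' vs 's' !=
Hamming distance = 5


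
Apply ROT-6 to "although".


Word: "although"
Shift: 6
Each letter → (letter + shift) mod 26:
  'a' (0) + 6 = 6 → 'g'
  'l' (11) + 6 = 17 → 'r'
  't' (19) + 6 = 25 → 'z'
  'h' (7) + 6 = 13 → 'n'
  'o' (14) + 6 = 20 → 'u'
  'u' (20) + 6 = 0 → 'a'
  'g' (6) + 6 = 12 → 'm'
  'h' (7) + 6 = 13 → 'n'
Result = "grznuamn"


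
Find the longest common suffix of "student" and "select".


Word 1: "student"
Word 2: "select"
Comparing from end:
  Pos -1: 't' == 't'
  Pos -2: 'n' != 'c' (stop)
LCS = "t" (length 1)


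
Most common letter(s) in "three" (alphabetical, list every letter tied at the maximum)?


Word: "three"
Letter counts:
  'e': 2
  'h': 1
  'r': 1
  't': 1
Maximum count = 2
Most frequent = 'e' (2 times each)


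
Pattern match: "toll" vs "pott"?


Pattern of "toll": [0, 1, 2, 2]
Pattern of "pott": [0, 1, 2, 2]
Patterns match
Same pattern = Yes


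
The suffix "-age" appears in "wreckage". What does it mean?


Suffix: -age
Example: wreckage = wreck + -age
Meaning = result / collection


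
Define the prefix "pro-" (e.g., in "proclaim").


Prefix: pro-
Example: proclaim (pro- + claim)
Meaning = forward / in favor of


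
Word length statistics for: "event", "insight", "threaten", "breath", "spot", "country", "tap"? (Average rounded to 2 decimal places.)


Lengths: "event"=5, "insight"=7, "threaten"=8, "breath"=6, "spot"=4, "country"=7, "tap"=3
Sum = 40, Count = 7
Average = 40/7 = 5.71
= avg=5.71, min=3, max=8


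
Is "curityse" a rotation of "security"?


Word: "security", Candidate: "curityse"
Method: check if candidate is substring of word+word
"securitysecurity" contains "curityse"? Yes
Is rotation = Yes


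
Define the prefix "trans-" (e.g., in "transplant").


Prefix: trans-
Example: transplant = trans- + plant
Meaning = across


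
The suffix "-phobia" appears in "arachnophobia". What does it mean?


Suffix: -phobia
Example: arachnophobia = arachno- + -phobia
Meaning = fear of


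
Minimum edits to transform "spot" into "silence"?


Word 1: "spot" (length 4)
Word 2: "silence" (length 7)
One optimal edit sequence (insert/delete/substitute each cost 1):
  1. keep 's'
  2. insert 'i'  (+1)
  3. insert 'l'  (+1)
  4. insert 'e'  (+1)
  5. substitute 'p' -> 'n'  (+1)
  6. substitute 'o' -> 'c'  (+1)
  7. substitute 't' -> 'e'  (+1)
Total edit operations: 6
Edit distance = 6


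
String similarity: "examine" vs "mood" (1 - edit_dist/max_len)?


Word 1: "examine" (length 7)
Word 2: "mood" (length 4)
One optimal edit sequence:
  1. delete 'e'  (+1)
  2. delete 'x'  (+1)
  3. delete 'a'  (+1)
  4. keep 'm'
  5. substitute 'i' -> 'o'  (+1)
  6. substitute 'n' -> 'o'  (+1)
  7. substitute 'e' -> 'd'  (+1)
Edit distance = 6
Max length = max(7, 4) = 7
Similarity = 1 - 6/7
= 0.1429


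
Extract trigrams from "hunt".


Word: "hunt" (length 4)
Number of trigrams = 4 - 3 + 1 = 2
  Position 0: "hun"
  Position 1: "unt"
Trigrams = "hun", "unt"


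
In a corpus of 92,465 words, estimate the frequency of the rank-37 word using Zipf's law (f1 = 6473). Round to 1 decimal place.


Zipf's law: f(r) = f(1) / r
f(1) = 6473
f(37) = 6473 / 37
= 174.9 occurrences


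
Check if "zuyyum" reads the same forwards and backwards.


Word: "zuyyum"
Reversed: "muyyuz"
Forward == Backward? zuyyum != muyyuz
Palindrome = No


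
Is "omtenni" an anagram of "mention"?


Word 1: "mention" → sorted: eimnnot
Word 2: "omtenni" → sorted: eimnnot
Same letters? eimnnot == eimnnot
Anagram = Yes


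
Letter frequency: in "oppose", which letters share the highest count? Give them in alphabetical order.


Word: "oppose"
Letter counts:
  'e': 1
  'o': 2
  'p': 2
  's': 1
Maximum count = 2
Most frequent = 'o', 'p' (2 times each)


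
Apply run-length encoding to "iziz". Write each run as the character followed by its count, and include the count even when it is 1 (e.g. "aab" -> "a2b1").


String: "iziz"
Scanning for consecutive runs:
  'i' x 1
  'z' x 1
  'i' x 1
  'z' x 1
RLE = "i1z1i1z1"


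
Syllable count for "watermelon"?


Word: "watermelon"
Syllable breakdown: wa | ter | mel | on
Counting: 4 parts
= 4 syllables


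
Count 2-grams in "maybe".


Word: "maybe" (length 5)
Number of 2-grams = length - 2 + 1 = 5 - 2 + 1
= 4


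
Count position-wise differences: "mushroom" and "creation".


Comparing character by character (same length = 8):
  Pos 0: 'm' vs 'c' !=
  Pos 1: 'u' vs 'r' !=
  Pos 2: 's' vs 'e' !=
  Pos 3: 'h' vs 'a' !=
  Pos 4: 'r' vs 't' !=
  Pos 5: 'o' vs 'i' !=
  Pos 6: 'o' vs 'o' =
  Pos 7: 'm' vs 'n' !=
Hamming distance = 7


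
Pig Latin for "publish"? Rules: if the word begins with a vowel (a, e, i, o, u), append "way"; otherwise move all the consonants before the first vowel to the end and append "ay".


Word: "publish"
Starts with consonant(s) → move to end, add 'ay'
Consonant cluster: "p"
Pig Latin = "ublishpay"


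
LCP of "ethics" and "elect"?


Word 1: "ethics"
Word 2: "elect"
Comparing from start:
  Pos 0: 'e' == 'e'
  Pos 1: 't' != 'l' (stop)
LCP = "e" (length 1)


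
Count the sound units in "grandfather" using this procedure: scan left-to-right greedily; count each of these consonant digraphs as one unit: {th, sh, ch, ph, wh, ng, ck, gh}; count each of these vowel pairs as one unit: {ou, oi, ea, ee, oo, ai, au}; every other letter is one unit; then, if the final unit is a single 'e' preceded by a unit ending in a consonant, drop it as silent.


Word: "grandfather" (11 letters)
Left-to-right scan:
  (1) 'g' (letter)
  (2) 'r' (letter)
  (3) 'a' (letter)
  (4) 'n' (letter)
  (5) 'd' (letter)
  (6) 'f' (letter)
  (7) 'a' (letter)
  (8) 'th' (digraph)
  (9) 'e' (letter)
  (10) 'r' (letter)
Units from scan: 10
Sound units = 10 units


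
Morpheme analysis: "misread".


Word: "misread"
Morphemes: mis- | read
Each morpheme carries meaning
= 2 morphemes


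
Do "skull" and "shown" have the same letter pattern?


Pattern of "skull": [0, 1, 2, 3, 3]
Pattern of "shown": [0, 1, 2, 3, 4]
Patterns do not match
Same pattern = No


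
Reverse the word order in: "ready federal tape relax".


Original: "ready federal tape relax"
Words (1..n): ready | federal | tape | relax
Reversed (n..1): relax | tape | federal | ready
Result = "relax tape federal ready"


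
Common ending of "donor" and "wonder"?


Word 1: "donor"
Word 2: "wonder"
Comparing from end:
  Pos -1: 'r' == 'r'
  Pos -2: 'o' != 'e' (stop)
LCS = "r" (length 1)


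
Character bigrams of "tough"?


Word: "tough" (length 5)
Number of bigrams = 5 - 2 + 1 = 4
  Position 0: "to"
  Position 1: "ou"
  Position 2: "ug"
  Position 3: "gh"
Bigrams = "to", "ou", "ug", "gh"


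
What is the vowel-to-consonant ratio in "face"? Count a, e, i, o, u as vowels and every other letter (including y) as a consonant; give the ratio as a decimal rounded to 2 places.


Word: "face"
Vowels (a,e,i,o,u): 2
Consonants: 2
Ratio = 2/2
= 1.00


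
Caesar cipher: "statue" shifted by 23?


Word: "statue"
Shift: 23
Each letter → (letter + shift) mod 26:
  's' (18) + 23 = 15 → 'p'
  't' (19) + 23 = 16 → 'q'
  'a' (0) + 23 = 23 → 'x'
  't' (19) + 23 = 16 → 'q'
  'u' (20) + 23 = 17 → 'r'
  'e' (4) + 23 = 1 → 'b'
Result = "pqxqrb"


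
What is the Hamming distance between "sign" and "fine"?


Comparing character by character (same length = 4):
  Pos 0: 's' vs 'f' !=
  Pos 1: 'i' vs 'i' =
  Pos 2: 'g' vs 'n' !=
  Pos 3: 'n' vs 'e' !=
Hamming distance = 3


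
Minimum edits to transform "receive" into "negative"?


Word 1: "receive" (length 7)
Word 2: "negative" (length 8)
One optimal edit sequence (insert/delete/substitute each cost 1):
  1. substitute 'r' -> 'n'  (+1)
  2. keep 'e'
  3. insert 'g'  (+1)
  4. substitute 'c' -> 'a'  (+1)
  5. substitute 'e' -> 't'  (+1)
  6. keep 'i'
  7. keep 'v'
  8. keep 'e'
Total edit operations: 4
Edit distance = 4


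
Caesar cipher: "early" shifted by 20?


Word: "early"
Shift: 20
Each letter → (letter + shift) mod 26:
  'e' (4) + 20 = 24 → 'y'
  'a' (0) + 20 = 20 → 'u'
  'r' (17) + 20 = 11 → 'l'
  'l' (11) + 20 = 5 → 'f'
  'y' (24) + 20 = 18 → 's'
Result = "yulfs"


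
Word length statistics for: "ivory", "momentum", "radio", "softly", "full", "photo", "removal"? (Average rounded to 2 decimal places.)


Lengths: "ivory"=5, "momentum"=8, "radio"=5, "softly"=6, "full"=4, "photo"=5, "removal"=7
Sum = 40, Count = 7
Average = 40/7 = 5.71
= avg=5.71, min=4, max=8


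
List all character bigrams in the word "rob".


Word: "rob" (length 3)
Number of bigrams = 3 - 2 + 1 = 2
  Position 0: "ro"
  Position 1: "ob"
Bigrams = "ro", "ob"


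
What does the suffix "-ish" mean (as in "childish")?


Suffix: -ish
Example: childish = child + -ish
Meaning = somewhat / having the qualities of


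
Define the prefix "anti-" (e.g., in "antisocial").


Prefix: anti-
Example: antisocial (anti- + social)
Meaning = against


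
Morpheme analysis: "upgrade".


Word: "upgrade"
Morphemes: up- + grade
Each morpheme carries meaning
= 2 morphemes


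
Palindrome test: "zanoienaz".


Word: "zanoienaz"
Reversed: "zaneionaz"
Forward == Backward? zanoienaz != zaneionaz
Palindrome = No


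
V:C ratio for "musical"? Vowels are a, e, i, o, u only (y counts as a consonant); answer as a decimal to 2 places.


Word: "musical"
Vowels (a,e,i,o,u): 3
Consonants: 4
Ratio = 3/4
= 0.75


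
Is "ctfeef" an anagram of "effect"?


Word 1: "effect" → sorted: ceefft
Word 2: "ctfeef" → sorted: ceefft
Same letters? ceefft == ceefft
Anagram = Yes


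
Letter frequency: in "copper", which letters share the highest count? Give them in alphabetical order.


Word: "copper"
Letter counts:
  'c': 1
  'e': 1
  'o': 1
  'p': 2
  'r': 1
Maximum count = 2
Most frequent = 'p' (2 times each)


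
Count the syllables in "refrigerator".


Word: "refrigerator"
Syllable breakdown: re · frig · er · a · tor
Counting: 5 parts
= 5 syllables


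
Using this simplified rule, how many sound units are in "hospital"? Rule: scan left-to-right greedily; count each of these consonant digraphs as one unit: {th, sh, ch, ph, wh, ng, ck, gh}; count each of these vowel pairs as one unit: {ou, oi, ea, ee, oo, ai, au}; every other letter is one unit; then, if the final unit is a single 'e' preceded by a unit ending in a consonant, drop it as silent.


Word: "hospital" (8 letters)
Left-to-right scan:
  (1) 'h' (letter)
  (2) 'o' (letter)
  (3) 's' (letter)
  (4) 'p' (letter)
  (5) 'i' (letter)
  (6) 't' (letter)
  (7) 'a' (letter)
  (8) 'l' (letter)
Units from scan: 8
Sound units = 8 units


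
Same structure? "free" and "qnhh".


Pattern of "free": [0, 1, 2, 2]
Pattern of "qnhh": [0, 1, 2, 2]
Patterns match
Same pattern = Yes


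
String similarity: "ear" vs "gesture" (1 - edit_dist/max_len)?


Word 1: "ear" (length 3)
Word 2: "gesture" (length 7)
One optimal edit sequence:
  1. insert 'g'  (+1)
  2. keep 'e'
  3. insert 's'  (+1)
  4. insert 't'  (+1)
  5. substitute 'a' -> 'u'  (+1)
  6. keep 'r'
  7. insert 'e'  (+1)
Edit distance = 5
Max length = max(3, 7) = 7
Similarity = 1 - 5/7
= 0.2857


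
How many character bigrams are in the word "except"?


Word: "except" (length 6)
Number of 2-grams = length - 2 + 1 = 6 - 2 + 1
= 5


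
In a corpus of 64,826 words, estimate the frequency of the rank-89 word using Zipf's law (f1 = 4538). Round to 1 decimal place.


Zipf's law: f(r) = f(1) / r
f(1) = 4538
f(89) = 4538 / 89
= 51.0 occurrences


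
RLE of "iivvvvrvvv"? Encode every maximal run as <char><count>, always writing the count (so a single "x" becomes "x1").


String: "iivvvvrvvv"
Scanning for consecutive runs:
  'i' x 2
  'v' x 4
  'r' x 1
  'v' x 3
RLE = "i2v4r1v3"


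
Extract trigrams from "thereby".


Word: "thereby" (length 7)
Number of trigrams = 7 - 3 + 1 = 5
  Position 0: "the"
  Position 1: "her"
  Position 2: "ere"
  Position 3: "reb"
  Position 4: "eby"
Trigrams = "the", "her", "ere", "reb", "eby"


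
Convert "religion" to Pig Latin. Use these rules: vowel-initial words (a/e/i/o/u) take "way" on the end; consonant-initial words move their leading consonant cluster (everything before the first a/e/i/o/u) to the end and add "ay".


Word: "religion"
Starts with consonant(s) → move to end, add 'ay'
Consonant cluster: "r"
Pig Latin = "eligionray"


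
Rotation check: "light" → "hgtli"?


Word: "light", Candidate: "hgtli"
Method: check if candidate is substring of word+word
"lightlight" contains "hgtli"? No
Is rotation = No


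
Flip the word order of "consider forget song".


Original: "consider forget song"
Words (1..n): consider | forget | song
Reversed (n..1): song | forget | consider
Result = "song forget consider"


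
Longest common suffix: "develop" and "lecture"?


Word 1: "develop"
Word 2: "lecture"
Comparing from end:
  Pos -1: 'p' != 'e' (stop)
LCS = "" (length 0)


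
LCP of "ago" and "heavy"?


Word 1: "ago"
Word 2: "heavy"
Comparing from start:
  Pos 0: 'a' != 'h' (stop)
LCP = "" (length 0)


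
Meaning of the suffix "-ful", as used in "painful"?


Suffix: -ful
Example: painful = pain + -ful
Meaning = full of


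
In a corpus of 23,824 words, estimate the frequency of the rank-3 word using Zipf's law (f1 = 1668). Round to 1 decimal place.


Zipf's law: f(r) = f(1) / r
f(1) = 1668
f(3) = 1668 / 3
= 556.0 occurrences


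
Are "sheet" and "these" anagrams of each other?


Word 1: "sheet" → sorted: eehst
Word 2: "these" → sorted: eehst
Same letters? eehst == eehst
Anagram = Yes


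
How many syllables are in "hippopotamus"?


Word: "hippopotamus"
Syllable breakdown: hip / po / pot / a / mus
Counting: 5 parts
= 5 syllables


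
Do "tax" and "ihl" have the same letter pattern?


Pattern of "tax": [0, 1, 2]
Pattern of "ihl": [0, 1, 2]
Patterns match
Same pattern = Yes


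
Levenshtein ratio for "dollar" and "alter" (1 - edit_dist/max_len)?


Word 1: "dollar" (length 6)
Word 2: "alter" (length 5)
One optimal edit sequence:
  1. delete 'd'  (+1)
  2. substitute 'o' -> 'a'  (+1)
  3. keep 'l'
  4. substitute 'l' -> 't'  (+1)
  5. substitute 'a' -> 'e'  (+1)
  6. keep 'r'
Edit distance = 4
Max length = max(6, 5) = 6
Similarity = 1 - 4/6
= 0.3333


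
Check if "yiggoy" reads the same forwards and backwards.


Word: "yiggoy"
Reversed: "yoggiy"
Forward == Backward? yiggoy != yoggiy
Palindrome = No


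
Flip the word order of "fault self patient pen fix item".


Original: "fault self patient pen fix item"
Words (1..n): fault | self | patient | pen | fix | item
Reversed (n..1): item | fix | pen | patient | self | fault
Result = "item fix pen patient self fault"


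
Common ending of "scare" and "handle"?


Word 1: "scare"
Word 2: "handle"
Comparing from end:
  Pos -1: 'e' == 'e'
  Pos -2: 'r' != 'l' (stop)
LCS = "e" (length 1)


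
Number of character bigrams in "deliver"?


Word: "deliver" (length 7)
Number of 2-grams = length - 2 + 1 = 7 - 2 + 1
= 6


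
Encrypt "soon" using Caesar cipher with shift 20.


Word: "soon"
Shift: 20
Each letter → (letter + shift) mod 26:
  's' (18) + 20 = 12 → 'm'
  'o' (14) + 20 = 8 → 'i'
  'o' (14) + 20 = 8 → 'i'
  'n' (13) + 20 = 7 → 'h'
Result = "miih"


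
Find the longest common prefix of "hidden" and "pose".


Word 1: "hidden"
Word 2: "pose"
Comparing from start:
  Pos 0: 'h' != 'p' (stop)
LCP = "" (length 0)


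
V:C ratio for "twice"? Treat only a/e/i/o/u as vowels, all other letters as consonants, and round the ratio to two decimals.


Word: "twice"
Vowels (a,e,i,o,u): 2
Consonants: 3
Ratio = 2/3
= 0.67


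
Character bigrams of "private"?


Word: "private" (length 7)
Number of bigrams = 7 - 2 + 1 = 6
  Position 0: "pr"
  Position 1: "ri"
  Position 2: "iv"
  Position 3: "va"
  Position 4: "at"
  Position 5: "te"
Bigrams = "pr", "ri", "iv", "va", "at", "te"


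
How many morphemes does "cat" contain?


Word: "cat"
Morphemes: cat
Each morpheme carries meaning
= 1 morpheme


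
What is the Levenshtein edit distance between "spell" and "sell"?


Word 1: "spell" (length 5)
Word 2: "sell" (length 4)
One optimal edit sequence (insert/delete/substitute each cost 1):
  1. keep 's'
  2. delete 'p'  (+1)
  3. keep 'e'
  4. keep 'l'
  5. keep 'l'
Total edit operations: 1
Edit distance = 1


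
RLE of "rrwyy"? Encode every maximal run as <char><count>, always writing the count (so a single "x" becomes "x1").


String: "rrwyy"
Scanning for consecutive runs:
  'r' x 2
  'w' x 1
  'y' x 2
RLE = "r2w1y2"


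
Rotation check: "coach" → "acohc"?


Word: "coach", Candidate: "acohc"
Method: check if candidate is substring of word+word
"coachcoach" contains "acohc"? No
Is rotation = No


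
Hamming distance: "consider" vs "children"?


Comparing character by character (same length = 8):
  Pos 0: 'c' vs 'c' =
  Pos 1: 'o' vs 'h' !=
  Pos 2: 'n' vs 'i' !=
  Pos 3: 's' vs 'l' !=
  Pos 4: 'i' vs 'd' !=
  Pos 5: 'd' vs 'r' !=
  Pos 6: 'e' vs 'e' =
  Pos 7: 'r' vs 'n' !=
Hamming distance = 6


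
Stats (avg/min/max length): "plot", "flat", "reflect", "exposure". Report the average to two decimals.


Lengths: "plot"=4, "flat"=4, "reflect"=7, "exposure"=8
Sum = 23, Count = 4
Average = 23/4 = 5.75
= avg=5.75, min=4, max=8


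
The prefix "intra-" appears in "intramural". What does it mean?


Prefix: intra-
As in: intramural -> intra- + mural
Meaning = within


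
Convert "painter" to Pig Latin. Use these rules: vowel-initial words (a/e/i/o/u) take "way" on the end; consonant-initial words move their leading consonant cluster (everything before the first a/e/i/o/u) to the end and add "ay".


Word: "painter"
Starts with consonant(s) → move to end, add 'ay'
Consonant cluster: "p"
Pig Latin = "ainterpay"


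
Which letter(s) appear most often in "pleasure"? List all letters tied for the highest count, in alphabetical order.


Word: "pleasure"
Letter counts:
  'a': 1
  'e': 2
  'l': 1
  'p': 1
  'r': 1
  's': 1
  'u': 1
Maximum count = 2
Most frequent = 'e' (2 times each)


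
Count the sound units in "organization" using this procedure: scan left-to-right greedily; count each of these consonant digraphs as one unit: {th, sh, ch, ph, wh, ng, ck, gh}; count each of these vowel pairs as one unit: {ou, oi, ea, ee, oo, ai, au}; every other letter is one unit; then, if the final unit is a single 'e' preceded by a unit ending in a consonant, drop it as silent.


Word: "organization" (12 letters)
Left-to-right scan:
  (1) 'o' (letter)
  (2) 'r' (letter)
  (3) 'g' (letter)
  (4) 'a' (letter)
  (5) 'n' (letter)
  (6) 'i' (letter)
  (7) 'z' (letter)
  (8) 'a' (letter)
  (9) 't' (letter)
  (10) 'i' (letter)
  (11) 'o' (letter)
  (12) 'n' (letter)
Units from scan: 12
Sound units = 12 units


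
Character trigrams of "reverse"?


Word: "reverse" (length 7)
Number of trigrams = 7 - 3 + 1 = 5
  Position 0: "rev"
  Position 1: "eve"
  Position 2: "ver"
  Position 3: "ers"
  Position 4: "rse"
Trigrams = "rev", "eve", "ver", "ers", "rse"


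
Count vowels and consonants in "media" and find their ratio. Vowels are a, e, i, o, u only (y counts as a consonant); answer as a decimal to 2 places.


Word: "media"
Vowels (a,e,i,o,u): 3
Consonants: 2
Ratio = 3/2
= 1.50


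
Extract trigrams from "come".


Word: "come" (length 4)
Number of trigrams = 4 - 3 + 1 = 2
  Position 0: "com"
  Position 1: "ome"
Trigrams = "com", "ome"


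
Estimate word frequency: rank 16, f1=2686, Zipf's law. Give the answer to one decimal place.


Zipf's law: f(r) = f(1) / r
f(1) = 2686
f(16) = 2686 / 16
= 167.9 occurrences


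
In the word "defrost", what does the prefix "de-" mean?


Prefix: de-
Example: defrost = de- + frost
Meaning = remove / reverse


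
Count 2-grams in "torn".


Word: "torn" (length 4)
Number of 2-grams = length - 2 + 1 = 4 - 2 + 1
= 3


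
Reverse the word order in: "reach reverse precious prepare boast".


Original: "reach reverse precious prepare boast"
Words (1..n): reach | reverse | precious | prepare | boast
Reversed (n..1): boast | prepare | precious | reverse | reach
Result = "boast prepare precious reverse reach"


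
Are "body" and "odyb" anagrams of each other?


Word 1: "body" → sorted: bdoy
Word 2: "odyb" → sorted: bdoy
Same letters? bdoy == bdoy
Anagram = Yes


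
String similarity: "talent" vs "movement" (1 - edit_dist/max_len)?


Word 1: "talent" (length 6)
Word 2: "movement" (length 8)
One optimal edit sequence:
  1. insert 'm'  (+1)
  2. insert 'o'  (+1)
  3. substitute 't' -> 'v'  (+1)
  4. substitute 'a' -> 'e'  (+1)
  5. substitute 'l' -> 'm'  (+1)
  6. keep 'e'
  7. keep 'n'
  8. keep 't'
Edit distance = 5
Max length = max(6, 8) = 8
Similarity = 1 - 5/8
= 0.3750


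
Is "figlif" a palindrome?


Word: "figlif"
Reversed: "filgif"
Forward == Backward? figlif != filgif
Palindrome = No


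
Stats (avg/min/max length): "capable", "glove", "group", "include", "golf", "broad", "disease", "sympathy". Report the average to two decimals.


Lengths: "capable"=7, "glove"=5, "group"=5, "include"=7, "golf"=4, "broad"=5, "disease"=7, "sympathy"=8
Sum = 48, Count = 8
Average = 48/8 = 6.00
= avg=6.00, min=4, max=8


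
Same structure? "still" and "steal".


Pattern of "still": [0, 1, 2, 3, 3]
Pattern of "steal": [0, 1, 2, 3, 4]
Patterns do not match
Same pattern = No


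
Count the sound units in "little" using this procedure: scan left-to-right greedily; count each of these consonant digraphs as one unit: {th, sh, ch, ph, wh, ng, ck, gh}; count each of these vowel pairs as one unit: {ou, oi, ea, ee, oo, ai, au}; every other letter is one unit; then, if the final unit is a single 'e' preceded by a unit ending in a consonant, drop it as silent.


Word: "little" (6 letters)
Left-to-right scan:
  (1) 'l' (letter)
  (2) 'i' (letter)
  (3) 't' (letter)
  (4) 't' (letter)
  (5) 'l' (letter)
  (6) 'e' (letter)
Units from scan: 6
Final unit is 'e' after a consonant -> drop as silent (-1)
Sound units = 5 units


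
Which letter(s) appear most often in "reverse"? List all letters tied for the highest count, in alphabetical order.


Word: "reverse"
Letter counts:
  'e': 3
  'r': 2
  's': 1
  'v': 1
Maximum count = 3
Most frequent = 'e' (3 times each)
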